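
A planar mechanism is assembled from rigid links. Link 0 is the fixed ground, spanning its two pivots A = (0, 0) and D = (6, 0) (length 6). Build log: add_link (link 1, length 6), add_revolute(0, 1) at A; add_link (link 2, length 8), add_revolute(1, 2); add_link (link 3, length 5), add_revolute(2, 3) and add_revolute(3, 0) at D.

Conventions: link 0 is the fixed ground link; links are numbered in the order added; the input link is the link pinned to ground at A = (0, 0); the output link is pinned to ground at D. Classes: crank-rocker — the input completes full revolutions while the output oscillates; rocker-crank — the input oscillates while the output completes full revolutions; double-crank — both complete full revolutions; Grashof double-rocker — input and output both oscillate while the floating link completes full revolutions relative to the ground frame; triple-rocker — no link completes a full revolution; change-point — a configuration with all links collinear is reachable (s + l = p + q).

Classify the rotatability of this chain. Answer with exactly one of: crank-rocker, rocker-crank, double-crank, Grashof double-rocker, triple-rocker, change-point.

lengths: ground=6, input=6, coupler=8, output=5
sorted: s=5 (shortest), l=8 (longest), p+q=12
s + l = 13 vs p + q = 12
s + l > p + q → non-Grashof → no link fully rotates → triple-rocker

triple-rocker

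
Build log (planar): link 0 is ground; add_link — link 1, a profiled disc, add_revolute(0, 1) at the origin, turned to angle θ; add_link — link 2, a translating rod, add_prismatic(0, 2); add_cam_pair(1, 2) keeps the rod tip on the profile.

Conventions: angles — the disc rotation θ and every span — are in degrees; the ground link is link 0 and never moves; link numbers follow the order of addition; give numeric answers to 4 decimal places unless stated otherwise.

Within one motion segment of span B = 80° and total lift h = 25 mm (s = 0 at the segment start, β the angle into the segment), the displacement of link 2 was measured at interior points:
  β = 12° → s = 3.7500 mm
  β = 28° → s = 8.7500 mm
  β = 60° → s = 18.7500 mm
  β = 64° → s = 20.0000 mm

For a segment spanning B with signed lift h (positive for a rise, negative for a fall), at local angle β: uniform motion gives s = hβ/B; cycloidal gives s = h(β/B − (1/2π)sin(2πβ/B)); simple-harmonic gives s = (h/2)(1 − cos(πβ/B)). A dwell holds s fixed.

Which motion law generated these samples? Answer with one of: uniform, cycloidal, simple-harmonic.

candidates at β/B = r: uniform s = h·r (linear in β); cycloidal s = h·(r − sin(2πr)/(2π)); simple-harmonic s = (h/2)(1 − cos(πr))
β=12°: printed 3.7500 | uniform 3.7500, cycloidal 0.5310, simple-harmonic 1.3624
β=28°: printed 8.7500 | uniform 8.7500, cycloidal 5.5310, simple-harmonic 6.8251
β=60°: printed 18.7500 | uniform 18.7500, cycloidal 22.7289, simple-harmonic 21.3388
β=64°: printed 20.0000 | uniform 20.0000, cycloidal 23.7841, simple-harmonic 22.6127
only one law matches every sample → uniform

uniform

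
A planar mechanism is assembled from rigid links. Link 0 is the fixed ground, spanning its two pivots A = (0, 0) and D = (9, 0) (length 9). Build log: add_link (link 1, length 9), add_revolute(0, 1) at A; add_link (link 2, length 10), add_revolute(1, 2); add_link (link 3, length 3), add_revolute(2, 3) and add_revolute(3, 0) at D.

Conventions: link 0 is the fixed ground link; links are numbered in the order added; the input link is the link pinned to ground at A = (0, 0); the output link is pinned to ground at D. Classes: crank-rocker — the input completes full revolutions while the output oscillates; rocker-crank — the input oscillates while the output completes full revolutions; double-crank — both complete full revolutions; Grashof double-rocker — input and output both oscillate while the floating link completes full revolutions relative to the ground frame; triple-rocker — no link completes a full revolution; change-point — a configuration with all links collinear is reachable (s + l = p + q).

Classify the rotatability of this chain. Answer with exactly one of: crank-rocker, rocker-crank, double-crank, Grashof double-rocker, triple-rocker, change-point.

lengths: ground=9, input=9, coupler=10, output=3
sorted: s=3 (shortest), l=10 (longest), p+q=18
s + l = 13 vs p + q = 18
s + l < p + q (Grashof) with shortest = output link → rocker-crank

rocker-crank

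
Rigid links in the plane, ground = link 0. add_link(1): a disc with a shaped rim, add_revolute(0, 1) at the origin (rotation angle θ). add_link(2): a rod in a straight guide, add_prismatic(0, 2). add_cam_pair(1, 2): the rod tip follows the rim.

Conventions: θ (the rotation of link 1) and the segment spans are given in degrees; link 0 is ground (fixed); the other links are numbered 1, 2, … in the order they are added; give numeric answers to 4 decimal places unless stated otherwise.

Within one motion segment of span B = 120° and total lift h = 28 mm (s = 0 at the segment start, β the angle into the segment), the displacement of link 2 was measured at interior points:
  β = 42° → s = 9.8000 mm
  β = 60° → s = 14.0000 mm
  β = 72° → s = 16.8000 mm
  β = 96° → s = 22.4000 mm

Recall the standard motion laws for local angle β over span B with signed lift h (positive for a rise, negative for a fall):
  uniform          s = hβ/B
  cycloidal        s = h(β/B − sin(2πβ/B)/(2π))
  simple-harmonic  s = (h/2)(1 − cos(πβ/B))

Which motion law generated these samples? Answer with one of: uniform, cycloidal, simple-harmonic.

candidates at β/B = r: uniform s = h·r (linear in β); cycloidal s = h·(r − sin(2πr)/(2π)); simple-harmonic s = (h/2)(1 − cos(πr))
β=42°: printed 9.8000 | uniform 9.8000, cycloidal 6.1947, simple-harmonic 7.6441
β=60°: printed 14.0000 | uniform 14.0000, cycloidal 14.0000, simple-harmonic 14.0000
β=72°: printed 16.8000 | uniform 16.8000, cycloidal 19.4194, simple-harmonic 18.3262
β=96°: printed 22.4000 | uniform 22.4000, cycloidal 26.6382, simple-harmonic 25.3262
only one law matches every sample → uniform

uniform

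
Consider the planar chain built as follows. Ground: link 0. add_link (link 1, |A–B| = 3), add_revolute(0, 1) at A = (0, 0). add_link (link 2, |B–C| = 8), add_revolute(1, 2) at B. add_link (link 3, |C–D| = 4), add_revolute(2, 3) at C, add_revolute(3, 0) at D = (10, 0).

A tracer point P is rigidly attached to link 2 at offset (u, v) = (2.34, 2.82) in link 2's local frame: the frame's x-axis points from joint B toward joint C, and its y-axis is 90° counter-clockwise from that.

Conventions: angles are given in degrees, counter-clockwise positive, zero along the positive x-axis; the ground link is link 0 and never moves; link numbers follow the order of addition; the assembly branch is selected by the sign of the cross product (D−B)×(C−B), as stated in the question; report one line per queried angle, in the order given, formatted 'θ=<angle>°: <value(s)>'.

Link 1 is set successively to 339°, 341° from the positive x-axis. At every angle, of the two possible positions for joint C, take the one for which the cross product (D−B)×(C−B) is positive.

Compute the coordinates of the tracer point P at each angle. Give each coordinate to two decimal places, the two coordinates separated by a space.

A=(0,0), D=(10.00,0)
θ=339°: B = A + 3.00·(cos339°, sin339°) = (2.8007, -1.0751)
θ=339°: |BD| = 7.2791
θ=339°: circle(B,8.00) ∩ circle(D,4.00): a=6.9367, h=3.9853
θ=339°:   candidates: C₊=(9.0727,3.8910) cross=29.009; C₋=(10.2499,-3.9922) cross=-29.009
θ=339°:   branch + wants cross > 0 → take C=(9.0727,3.8910) (cross=29.009)
θ=339°: ex = (C−B)/|BC| = (0.7840,0.6208); ey = (-0.6208,0.7840)
θ=339°: P = B + 2.34·ex + 2.82·ey = (2.8847,2.5884)
θ=341°: B = A + 3.00·(cos341°, sin341°) = (2.8366, -0.9767)
θ=341°: |BD| = 7.2297
θ=341°: circle(B,8.00) ∩ circle(D,4.00): a=6.9345, h=3.9891
θ=341°:   candidates: C₊=(9.1686,3.9126) cross=28.840; C₋=(10.2464,-3.9924) cross=-28.840
θ=341°:   branch + wants cross > 0 → take C=(9.1686,3.9126) (cross=28.840)
θ=341°: ex = (C−B)/|BC| = (0.7915,0.6112); ey = (-0.6112,0.7915)
θ=341°: P = B + 2.34·ex + 2.82·ey = (2.9652,2.6855)

θ=339°: 2.88 2.59
θ=341°: 2.97 2.69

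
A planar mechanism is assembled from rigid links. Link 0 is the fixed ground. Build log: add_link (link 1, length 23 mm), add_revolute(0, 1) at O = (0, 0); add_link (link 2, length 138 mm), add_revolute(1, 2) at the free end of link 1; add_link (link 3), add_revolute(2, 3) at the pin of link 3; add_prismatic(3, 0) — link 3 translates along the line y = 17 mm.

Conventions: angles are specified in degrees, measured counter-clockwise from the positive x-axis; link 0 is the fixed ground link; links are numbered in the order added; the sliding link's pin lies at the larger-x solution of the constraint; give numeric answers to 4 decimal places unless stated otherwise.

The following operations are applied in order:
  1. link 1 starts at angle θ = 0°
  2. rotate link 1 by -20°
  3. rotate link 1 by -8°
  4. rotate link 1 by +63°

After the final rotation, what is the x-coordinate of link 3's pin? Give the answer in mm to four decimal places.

geometry: r = 23 mm, L = 138 mm, e = 17 mm; θ starts at 0°
rotate link 1 by -20°: θ ← 0° -20° = -20°
rotate link 1 by -8°: θ ← -20° -8° = -28°
rotate link 1 by +63°: θ ← -28° +63° = 35°
crank pin P = (r cos θ, r sin θ) = (18.840497, 13.192258)
h = r sin θ − e = 13.192258 − 17 = -3.807742
x = r cos θ + √(L² − h²) = 18.840497 + 137.947458 = 156.787955

156.7880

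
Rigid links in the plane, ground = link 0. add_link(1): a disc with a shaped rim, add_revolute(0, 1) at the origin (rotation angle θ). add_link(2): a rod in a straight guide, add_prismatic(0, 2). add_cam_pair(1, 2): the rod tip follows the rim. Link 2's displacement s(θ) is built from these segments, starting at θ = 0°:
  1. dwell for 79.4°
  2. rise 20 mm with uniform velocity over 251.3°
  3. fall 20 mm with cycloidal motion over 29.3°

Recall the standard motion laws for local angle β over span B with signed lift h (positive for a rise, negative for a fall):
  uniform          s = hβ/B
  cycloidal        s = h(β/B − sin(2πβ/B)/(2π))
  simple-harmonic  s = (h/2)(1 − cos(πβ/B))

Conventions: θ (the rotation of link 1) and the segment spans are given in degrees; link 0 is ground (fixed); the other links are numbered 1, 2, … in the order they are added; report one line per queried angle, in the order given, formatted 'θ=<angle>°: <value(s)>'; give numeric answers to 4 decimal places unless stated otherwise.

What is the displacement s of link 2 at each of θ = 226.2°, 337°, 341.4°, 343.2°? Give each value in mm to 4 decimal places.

segment 1 (0° to 79.4°, dwell): s unchanged at 0.0000
θ = 226.2° falls in segment 2 (79.4° to 330.7°, uniform, h = 20): β = 226.2 − 79.4 = 146.8°, B = 251.3°; Δs = 20·146.8/251.3 = 11.6832; s = 0.0000 + 11.6832 = 11.6832
segment 2 (79.4° to 330.7°, uniform, h = 20) is passed completely: s = 0.0000 + (20) = 20.0000
θ = 337° falls in segment 3 (330.7° to 360°, cycloidal, h = -20): β = 337 − 330.7 = 6.3°, B = 29.3°; Δs = -20·(0.2150 − sin(2π·0.2150)/(2π)) = -1.1938; s = 20.0000 − 1.1938 = 18.8062
θ = 341.4° falls in segment 3 (330.7° to 360°, cycloidal, h = -20): β = 341.4 − 330.7 = 10.7°, B = 29.3°; Δs = -20·(0.3652 − sin(2π·0.3652)/(2π)) = -4.9186; s = 20.0000 − 4.9186 = 15.0814
θ = 343.2° falls in segment 3 (330.7° to 360°, cycloidal, h = -20): β = 343.2 − 330.7 = 12.5°, B = 29.3°; Δs = -20·(0.4266 − sin(2π·0.4266)/(2π)) = -7.1163; s = 20.0000 − 7.1163 = 12.8837

θ=226.2°: 11.6832
θ=337°: 18.8062
θ=341.4°: 15.0814
θ=343.2°: 12.8837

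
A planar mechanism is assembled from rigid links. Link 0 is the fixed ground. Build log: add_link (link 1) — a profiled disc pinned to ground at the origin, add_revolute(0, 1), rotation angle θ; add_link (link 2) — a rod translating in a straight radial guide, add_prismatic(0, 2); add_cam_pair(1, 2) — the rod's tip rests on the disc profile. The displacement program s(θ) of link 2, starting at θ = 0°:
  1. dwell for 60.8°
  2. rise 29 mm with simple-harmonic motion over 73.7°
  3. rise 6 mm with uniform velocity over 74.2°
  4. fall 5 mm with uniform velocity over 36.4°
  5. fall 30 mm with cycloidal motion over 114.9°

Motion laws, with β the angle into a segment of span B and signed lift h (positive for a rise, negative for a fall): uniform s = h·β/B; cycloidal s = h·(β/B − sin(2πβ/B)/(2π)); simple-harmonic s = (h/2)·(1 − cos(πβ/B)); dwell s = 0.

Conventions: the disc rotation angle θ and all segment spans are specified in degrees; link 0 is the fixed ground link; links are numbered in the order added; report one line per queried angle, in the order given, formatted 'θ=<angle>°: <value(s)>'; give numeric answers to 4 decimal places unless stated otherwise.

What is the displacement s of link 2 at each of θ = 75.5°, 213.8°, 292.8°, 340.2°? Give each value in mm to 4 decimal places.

seg 1 [0°–60.8°] dwell: s stays 0.0000
seg 2 [60.8°–134.5°] simple-harmonic, h=29: θ=75.5° here. β=14.7, B=73.7. 29/2·(1 − cos(π·0.1995)) = 2.7547 → s = 2.7547
seg 2 [60.8°–134.5°] simple-harmonic, h=29: full span → s += 29 → s = 29.0000
seg 3 [134.5°–208.7°] uniform, h=6: full span → s += 6 → s = 35.0000
seg 4 [208.7°–245.1°] uniform, h=-5: θ=213.8° here. β=5.1, B=36.4. -5·5.1/36.4 = -0.7005 → s = 34.2995
seg 4 [208.7°–245.1°] uniform, h=-5: full span → s += -5 → s = 30.0000
seg 5 [245.1°–360°] cycloidal, h=-30: θ=292.8° here. β=47.7, B=114.9. -30·(0.4151 − sin(2π·0.4151)/(2π)) = -10.0275 → s = 19.9725
seg 5 [245.1°–360°] cycloidal, h=-30: θ=340.2° here. β=95.1, B=114.9. -30·(0.8277 − sin(2π·0.8277)/(2π)) = -29.0475 → s = 0.9525

θ=75.5°: 2.7547
θ=213.8°: 34.2995
θ=292.8°: 19.9725
θ=340.2°: 0.9525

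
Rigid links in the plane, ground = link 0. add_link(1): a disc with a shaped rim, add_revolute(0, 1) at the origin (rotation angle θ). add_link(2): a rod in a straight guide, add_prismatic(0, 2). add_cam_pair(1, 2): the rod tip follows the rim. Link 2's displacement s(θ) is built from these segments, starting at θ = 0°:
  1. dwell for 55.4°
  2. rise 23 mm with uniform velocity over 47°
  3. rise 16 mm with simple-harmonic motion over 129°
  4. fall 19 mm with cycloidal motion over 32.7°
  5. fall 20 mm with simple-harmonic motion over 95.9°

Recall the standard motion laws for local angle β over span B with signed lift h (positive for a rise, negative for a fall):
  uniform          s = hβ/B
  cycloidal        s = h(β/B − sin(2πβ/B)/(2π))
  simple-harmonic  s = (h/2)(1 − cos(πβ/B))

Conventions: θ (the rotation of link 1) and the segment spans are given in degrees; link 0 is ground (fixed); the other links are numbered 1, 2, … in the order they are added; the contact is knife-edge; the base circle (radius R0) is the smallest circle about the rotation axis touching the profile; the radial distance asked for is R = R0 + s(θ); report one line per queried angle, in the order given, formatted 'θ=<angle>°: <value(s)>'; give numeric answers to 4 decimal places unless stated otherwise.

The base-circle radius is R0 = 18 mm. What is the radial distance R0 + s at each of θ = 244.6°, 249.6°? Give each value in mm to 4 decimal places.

segment 1 (0° to 55.4°, dwell): s unchanged at 0.0000
segment 2 (55.4° to 102.4°, uniform, h = 23) is passed completely: s = 0.0000 + (23) = 23.0000
segment 3 (102.4° to 231.4°, simple-harmonic, h = 16) is passed completely: s = 23.0000 + (16) = 39.0000
θ = 244.6° falls in segment 4 (231.4° to 264.1°, cycloidal, h = -19): β = 244.6 − 231.4 = 13.2°, B = 32.7°; Δs = -19·(0.4037 − sin(2π·0.4037)/(2π)) = -5.9492; s = 39.0000 − 5.9492 = 33.0508
θ = 249.6° falls in segment 4 (231.4° to 264.1°, cycloidal, h = -19): β = 249.6 − 231.4 = 18.2°, B = 32.7°; Δs = -19·(0.5566 − sin(2π·0.5566)/(2π)) = -11.6274; s = 39.0000 − 11.6274 = 27.3726
θ=244.6°: R = R0 + s = 18 + 33.0508 = 51.0508
θ=249.6°: R = R0 + s = 18 + 27.3726 = 45.3726

θ=244.6°: 51.0508
θ=249.6°: 45.3726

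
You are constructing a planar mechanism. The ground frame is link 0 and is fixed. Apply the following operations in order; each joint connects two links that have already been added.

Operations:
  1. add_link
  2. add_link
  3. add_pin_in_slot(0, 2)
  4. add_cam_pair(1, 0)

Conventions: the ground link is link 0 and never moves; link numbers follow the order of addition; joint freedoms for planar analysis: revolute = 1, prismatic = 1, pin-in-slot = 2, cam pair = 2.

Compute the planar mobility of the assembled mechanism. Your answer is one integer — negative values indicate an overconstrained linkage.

(L,J1,J2)=(1,0,0); link0 fixed
link1: (2,0,0)
link2: (3,0,0)
PS 0-2 [J2]: (3,0,1)
C 1-0 [J2]: (3,0,2)
Grübler: 3·2 − 2·0 − 2 = 4

M = 4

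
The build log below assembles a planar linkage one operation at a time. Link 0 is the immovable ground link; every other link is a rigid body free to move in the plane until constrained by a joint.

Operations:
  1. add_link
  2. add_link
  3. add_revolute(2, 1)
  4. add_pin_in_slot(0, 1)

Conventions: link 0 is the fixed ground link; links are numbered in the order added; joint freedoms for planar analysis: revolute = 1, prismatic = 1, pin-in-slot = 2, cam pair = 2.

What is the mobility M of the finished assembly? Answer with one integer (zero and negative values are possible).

(L,J1,J2)=(1,0,0); link0 fixed
link1: (2,0,0)
link2: (3,0,0)
R 2-1 [J1]: (3,1,0)
PS 0-1 [J2]: (3,1,1)
Grübler: 3·2 − 2·1 − 1 = 3

M = 3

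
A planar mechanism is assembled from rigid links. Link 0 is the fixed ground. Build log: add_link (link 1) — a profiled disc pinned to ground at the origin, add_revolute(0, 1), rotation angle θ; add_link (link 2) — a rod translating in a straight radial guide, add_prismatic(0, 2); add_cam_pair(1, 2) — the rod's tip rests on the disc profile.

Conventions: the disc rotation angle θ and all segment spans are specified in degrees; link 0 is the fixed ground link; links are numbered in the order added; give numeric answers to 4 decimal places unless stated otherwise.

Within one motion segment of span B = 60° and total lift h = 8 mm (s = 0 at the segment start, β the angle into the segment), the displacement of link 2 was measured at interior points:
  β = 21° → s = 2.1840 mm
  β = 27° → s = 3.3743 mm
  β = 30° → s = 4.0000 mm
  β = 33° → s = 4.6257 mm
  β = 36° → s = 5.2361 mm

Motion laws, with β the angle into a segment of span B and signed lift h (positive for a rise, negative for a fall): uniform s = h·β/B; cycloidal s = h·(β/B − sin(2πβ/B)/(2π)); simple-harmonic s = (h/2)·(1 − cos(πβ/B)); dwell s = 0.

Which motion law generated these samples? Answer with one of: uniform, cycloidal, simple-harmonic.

candidates at β/B = r: uniform s = h·r (linear in β); cycloidal s = h·(r − sin(2πr)/(2π)); simple-harmonic s = (h/2)(1 − cos(πr))
β=21°: printed 2.1840 | uniform 2.8000, cycloidal 1.7699, simple-harmonic 2.1840
β=27°: printed 3.3743 | uniform 3.6000, cycloidal 3.2065, simple-harmonic 3.3743
β=30°: printed 4.0000 | uniform 4.0000, cycloidal 4.0000, simple-harmonic 4.0000
β=33°: printed 4.6257 | uniform 4.4000, cycloidal 4.7935, simple-harmonic 4.6257
β=36°: printed 5.2361 | uniform 4.8000, cycloidal 5.5484, simple-harmonic 5.2361
only one law matches every sample → simple-harmonic

simple-harmonic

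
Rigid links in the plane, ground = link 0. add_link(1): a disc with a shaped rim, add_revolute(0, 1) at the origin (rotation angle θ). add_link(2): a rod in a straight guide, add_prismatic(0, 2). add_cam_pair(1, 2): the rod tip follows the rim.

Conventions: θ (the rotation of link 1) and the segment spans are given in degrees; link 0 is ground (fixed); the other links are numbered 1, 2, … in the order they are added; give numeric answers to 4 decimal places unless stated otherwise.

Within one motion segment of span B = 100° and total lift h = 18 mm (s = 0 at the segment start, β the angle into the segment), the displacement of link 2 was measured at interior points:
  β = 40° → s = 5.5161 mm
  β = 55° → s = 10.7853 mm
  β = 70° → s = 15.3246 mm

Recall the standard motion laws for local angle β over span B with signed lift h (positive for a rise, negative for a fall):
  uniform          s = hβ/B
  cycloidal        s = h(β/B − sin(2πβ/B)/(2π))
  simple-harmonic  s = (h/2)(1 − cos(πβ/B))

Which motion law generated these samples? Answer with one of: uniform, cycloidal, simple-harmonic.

candidates at β/B = r: uniform s = h·r (linear in β); cycloidal s = h·(r − sin(2πr)/(2π)); simple-harmonic s = (h/2)(1 − cos(πr))
β=40°: printed 5.5161 | uniform 7.2000, cycloidal 5.5161, simple-harmonic 6.2188
β=55°: printed 10.7853 | uniform 9.9000, cycloidal 10.7853, simple-harmonic 10.4079
β=70°: printed 15.3246 | uniform 12.6000, cycloidal 15.3246, simple-harmonic 14.2901
only one law matches every sample → cycloidal

cycloidal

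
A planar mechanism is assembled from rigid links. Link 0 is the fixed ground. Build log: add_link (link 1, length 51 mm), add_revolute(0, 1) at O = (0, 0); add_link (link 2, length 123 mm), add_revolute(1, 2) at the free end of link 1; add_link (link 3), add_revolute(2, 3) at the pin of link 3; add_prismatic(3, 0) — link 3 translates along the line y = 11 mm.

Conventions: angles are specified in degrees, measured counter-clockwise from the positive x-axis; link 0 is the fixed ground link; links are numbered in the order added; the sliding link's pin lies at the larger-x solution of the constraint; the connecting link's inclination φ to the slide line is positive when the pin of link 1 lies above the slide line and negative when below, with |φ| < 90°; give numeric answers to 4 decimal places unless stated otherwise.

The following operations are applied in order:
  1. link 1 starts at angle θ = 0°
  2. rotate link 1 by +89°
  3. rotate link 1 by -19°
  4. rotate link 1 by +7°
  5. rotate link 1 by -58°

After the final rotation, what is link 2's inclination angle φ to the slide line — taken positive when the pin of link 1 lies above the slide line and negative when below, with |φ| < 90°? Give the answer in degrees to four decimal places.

geometry: r = 51 mm, L = 123 mm, e = 11 mm; θ starts at 0°
rotate link 1 by +89°: θ ← 0° +89° = 89°
rotate link 1 by -19°: θ ← 89° -19° = 70°
rotate link 1 by +7°: θ ← 70° +7° = 77°
rotate link 1 by -58°: θ ← 77° -58° = 19°
h = r sin θ − e = 16.603976 − 11 = 5.603976
sin φ = h / L = 5.603976 / 123 = 0.04556078
φ = arcsin(0.04556078) = 2.611344°

2.6113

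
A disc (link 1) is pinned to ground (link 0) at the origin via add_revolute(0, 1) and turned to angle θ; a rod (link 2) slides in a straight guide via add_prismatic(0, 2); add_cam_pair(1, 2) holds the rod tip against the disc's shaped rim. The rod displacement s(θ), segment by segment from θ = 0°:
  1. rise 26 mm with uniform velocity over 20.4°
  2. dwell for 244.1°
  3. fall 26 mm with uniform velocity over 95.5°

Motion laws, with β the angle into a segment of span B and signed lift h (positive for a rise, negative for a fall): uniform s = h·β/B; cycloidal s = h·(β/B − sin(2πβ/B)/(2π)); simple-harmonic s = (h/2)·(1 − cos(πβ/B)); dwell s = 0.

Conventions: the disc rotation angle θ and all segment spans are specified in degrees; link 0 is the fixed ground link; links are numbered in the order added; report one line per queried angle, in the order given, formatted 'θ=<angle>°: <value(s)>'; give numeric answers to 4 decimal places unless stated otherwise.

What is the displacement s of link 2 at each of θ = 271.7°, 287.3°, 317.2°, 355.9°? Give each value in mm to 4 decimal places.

segment 1 (0° to 20.4°, uniform, h = 26) is passed completely: s = 0.0000 + (26) = 26.0000
segment 2 (20.4° to 264.5°, dwell): s unchanged at 26.0000
θ = 271.7° falls in segment 3 (264.5° to 360°, uniform, h = -26): β = 271.7 − 264.5 = 7.2°, B = 95.5°; Δs = -26·7.2/95.5 = -1.9602; s = 26.0000 − 1.9602 = 24.0398
θ = 287.3° falls in segment 3 (264.5° to 360°, uniform, h = -26): β = 287.3 − 264.5 = 22.8°, B = 95.5°; Δs = -26·22.8/95.5 = -6.2073; s = 26.0000 − 6.2073 = 19.7927
θ = 317.2° falls in segment 3 (264.5° to 360°, uniform, h = -26): β = 317.2 − 264.5 = 52.7°, B = 95.5°; Δs = -26·52.7/95.5 = -14.3476; s = 26.0000 − 14.3476 = 11.6524
θ = 355.9° falls in segment 3 (264.5° to 360°, uniform, h = -26): β = 355.9 − 264.5 = 91.4°, B = 95.5°; Δs = -26·91.4/95.5 = -24.8838; s = 26.0000 − 24.8838 = 1.1162

θ=271.7°: 24.0398
θ=287.3°: 19.7927
θ=317.2°: 11.6524
θ=355.9°: 1.1162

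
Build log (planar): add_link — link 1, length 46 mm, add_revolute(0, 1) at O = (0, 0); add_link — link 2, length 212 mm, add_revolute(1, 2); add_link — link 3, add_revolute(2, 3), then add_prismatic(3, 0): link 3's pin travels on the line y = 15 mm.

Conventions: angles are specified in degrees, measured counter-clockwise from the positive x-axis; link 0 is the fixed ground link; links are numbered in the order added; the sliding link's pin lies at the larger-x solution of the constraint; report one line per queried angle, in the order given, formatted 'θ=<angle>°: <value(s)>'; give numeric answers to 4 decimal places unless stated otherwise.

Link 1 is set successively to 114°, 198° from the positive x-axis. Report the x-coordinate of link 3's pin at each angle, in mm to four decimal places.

geometry: r = 46 mm, L = 212 mm, e = 15 mm
θ=114°: crank pin P = (r cos θ, r sin θ) = (-18.709886, 42.023091)
θ=114°: h = r sin θ − e = 42.023091 − 15 = 27.023091
θ=114°: x = r cos θ + √(L² − h²) = -18.709886 + 210.270665 = 191.560779
θ=198°: crank pin P = (r cos θ, r sin θ) = (-43.748600, -14.214782)
θ=198°: h = r sin θ − e = -14.214782 − 15 = -29.214782
θ=198°: x = r cos θ + √(L² − h²) = -43.748600 + 209.977371 = 166.228772

θ=114°: 191.5608
θ=198°: 166.2288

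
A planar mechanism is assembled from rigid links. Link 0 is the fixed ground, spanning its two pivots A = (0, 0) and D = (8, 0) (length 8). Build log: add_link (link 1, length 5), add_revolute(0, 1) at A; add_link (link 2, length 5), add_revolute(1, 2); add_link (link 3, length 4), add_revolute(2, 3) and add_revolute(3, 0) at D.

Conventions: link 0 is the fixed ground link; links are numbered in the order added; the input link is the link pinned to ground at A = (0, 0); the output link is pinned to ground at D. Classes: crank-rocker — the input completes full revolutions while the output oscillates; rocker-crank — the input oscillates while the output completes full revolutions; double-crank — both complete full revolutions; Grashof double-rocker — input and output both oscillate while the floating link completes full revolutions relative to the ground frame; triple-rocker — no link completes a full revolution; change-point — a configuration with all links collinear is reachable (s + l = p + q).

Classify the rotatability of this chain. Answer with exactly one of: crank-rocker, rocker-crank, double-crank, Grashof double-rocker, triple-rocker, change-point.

lengths: ground=8, input=5, coupler=5, output=4
sorted: s=4 (shortest), l=8 (longest), p+q=10
s + l = 12 vs p + q = 10
s + l > p + q → non-Grashof → no link fully rotates → triple-rocker

triple-rocker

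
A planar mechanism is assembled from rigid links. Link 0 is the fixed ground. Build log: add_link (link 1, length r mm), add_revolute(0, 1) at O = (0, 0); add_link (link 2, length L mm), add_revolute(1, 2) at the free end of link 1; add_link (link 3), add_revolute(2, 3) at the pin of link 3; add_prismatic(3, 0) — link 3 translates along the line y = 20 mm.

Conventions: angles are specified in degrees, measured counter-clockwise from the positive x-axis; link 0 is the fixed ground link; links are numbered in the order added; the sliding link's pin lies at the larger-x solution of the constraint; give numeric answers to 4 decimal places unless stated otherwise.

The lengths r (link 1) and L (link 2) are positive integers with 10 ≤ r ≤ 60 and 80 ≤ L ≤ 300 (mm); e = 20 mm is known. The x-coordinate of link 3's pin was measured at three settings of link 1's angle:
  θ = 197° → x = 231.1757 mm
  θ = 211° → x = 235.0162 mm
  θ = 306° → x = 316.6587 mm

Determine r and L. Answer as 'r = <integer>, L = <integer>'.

constraint per measurement: (x − r cos θ)² + (r sin θ − e)² = L²
subtracting the θ₁ and θ₂ equations cancels the r² and L² terms:
r = (x₁² − x₂²) / (2[(x₁cos θ₁ + e sin θ₁) − (x₂cos θ₂ + e sin θ₂)]) = 59.0003 → r = 59
L² = (x₁ − r cos θ₁)² + (r sin θ₁ − e)² = 84099.9832 → L = 290.0000 → L = 290
check at θ₃=306°: x = 316.6587 (printed 316.6587) ✓

r = 59, L = 290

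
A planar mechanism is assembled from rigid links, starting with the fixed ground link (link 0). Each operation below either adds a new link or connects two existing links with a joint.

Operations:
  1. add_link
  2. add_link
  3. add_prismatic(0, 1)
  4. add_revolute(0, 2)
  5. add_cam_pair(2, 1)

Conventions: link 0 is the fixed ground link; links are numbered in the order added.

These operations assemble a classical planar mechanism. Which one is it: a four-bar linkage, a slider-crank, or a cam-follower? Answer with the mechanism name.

links: 3 (incl. ground); joints: 1 revolute, 1 prismatic, 1 higher (cam) pair, forming one closed loop
3 links, revolute + prismatic + higher pair in one loop → cam-follower

cam-follower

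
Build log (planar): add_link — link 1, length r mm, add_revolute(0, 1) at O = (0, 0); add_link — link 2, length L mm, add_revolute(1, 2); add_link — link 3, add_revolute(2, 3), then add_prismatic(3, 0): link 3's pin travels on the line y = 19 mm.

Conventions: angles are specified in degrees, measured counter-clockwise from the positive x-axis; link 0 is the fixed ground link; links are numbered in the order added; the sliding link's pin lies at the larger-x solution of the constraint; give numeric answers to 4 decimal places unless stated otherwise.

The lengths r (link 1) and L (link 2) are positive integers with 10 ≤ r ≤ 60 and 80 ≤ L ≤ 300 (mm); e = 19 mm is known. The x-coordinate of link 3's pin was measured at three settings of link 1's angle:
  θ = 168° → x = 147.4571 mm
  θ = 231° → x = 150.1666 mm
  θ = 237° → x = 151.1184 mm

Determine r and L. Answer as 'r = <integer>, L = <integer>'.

constraint per measurement: (x − r cos θ)² + (r sin θ − e)² = L²
subtracting the θ₁ and θ₂ equations cancels the r² and L² terms:
r = (x₁² − x₂²) / (2[(x₁cos θ₁ + e sin θ₁) − (x₂cos θ₂ + e sin θ₂)]) = 13.0000 → r = 13
L² = (x₁ − r cos θ₁)² + (r sin θ₁ − e)² = 25920.9930 → L = 161.0000 → L = 161
check at θ₃=237°: x = 151.1184 (printed 151.1184) ✓

r = 13, L = 161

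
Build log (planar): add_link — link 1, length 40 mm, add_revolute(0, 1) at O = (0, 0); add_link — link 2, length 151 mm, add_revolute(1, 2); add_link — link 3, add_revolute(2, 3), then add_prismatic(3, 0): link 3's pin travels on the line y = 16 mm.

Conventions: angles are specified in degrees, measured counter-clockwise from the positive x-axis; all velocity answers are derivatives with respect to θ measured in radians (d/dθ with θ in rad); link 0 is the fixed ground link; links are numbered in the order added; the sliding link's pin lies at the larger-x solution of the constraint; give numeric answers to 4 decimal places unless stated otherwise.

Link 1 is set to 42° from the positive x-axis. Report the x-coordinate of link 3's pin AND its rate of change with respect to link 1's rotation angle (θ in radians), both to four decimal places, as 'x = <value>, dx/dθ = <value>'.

geometry: r = 40 mm, L = 151 mm, e = 16 mm
crank pin P = (r cos θ, r sin θ) = (29.725793, 26.765224)
h = r sin θ − e = 26.765224 − 16 = 10.765224
x = r cos θ + √(L² − h²) = 29.725793 + 150.615769 = 180.341562
dx/dθ = −r sin θ − h·r cos θ/√(L² − h²) (θ in radians; h = 10.765224) = -28.889868

x = 180.3416, dx/dθ = -28.8899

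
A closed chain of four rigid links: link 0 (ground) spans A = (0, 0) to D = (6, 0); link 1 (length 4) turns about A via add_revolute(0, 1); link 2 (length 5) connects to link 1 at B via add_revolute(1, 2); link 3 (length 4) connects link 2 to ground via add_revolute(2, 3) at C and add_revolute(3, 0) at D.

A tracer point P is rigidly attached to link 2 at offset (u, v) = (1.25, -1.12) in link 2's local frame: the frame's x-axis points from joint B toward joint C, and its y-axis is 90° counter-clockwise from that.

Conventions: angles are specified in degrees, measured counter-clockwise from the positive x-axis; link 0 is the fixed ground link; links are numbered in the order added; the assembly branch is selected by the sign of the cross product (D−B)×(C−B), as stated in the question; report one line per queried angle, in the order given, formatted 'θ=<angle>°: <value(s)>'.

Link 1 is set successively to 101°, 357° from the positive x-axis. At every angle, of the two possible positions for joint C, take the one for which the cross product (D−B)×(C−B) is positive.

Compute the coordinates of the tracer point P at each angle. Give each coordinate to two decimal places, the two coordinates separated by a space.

A=(0,0), D=(6.00,0)
θ=101°: B = A + 4.00·(cos101°, sin101°) = (-0.7632, 3.9265)
θ=101°: |BD| = 7.8204
θ=101°: circle(B,5.00) ∩ circle(D,4.00): a=4.4856, h=2.2089
θ=101°:   candidates: C₊=(4.2251,3.5846) cross=17.274; C₋=(2.0070,-0.2359) cross=-17.274
θ=101°:   branch + wants cross > 0 → take C=(4.2251,3.5846) (cross=17.274)
θ=101°: ex = (C−B)/|BC| = (0.9977,-0.0684); ey = (0.0684,0.9977)
θ=101°: P = B + 1.25·ex + -1.12·ey = (0.4073,2.7237)
θ=357°: B = A + 4.00·(cos357°, sin357°) = (3.9945, -0.2093)
θ=357°: |BD| = 2.0164
θ=357°: circle(B,5.00) ∩ circle(D,4.00): a=3.2399, h=3.8083
θ=357°:   candidates: C₊=(6.8215,3.9147) cross=7.679; C₋=(7.6123,-3.6607) cross=-7.679
θ=357°:   branch + wants cross > 0 → take C=(6.8215,3.9147) (cross=7.679)
θ=357°: ex = (C−B)/|BC| = (0.5654,0.8248); ey = (-0.8248,0.5654)
θ=357°: P = B + 1.25·ex + -1.12·ey = (5.6251,0.1884)

θ=101°: 0.41 2.72
θ=357°: 5.63 0.19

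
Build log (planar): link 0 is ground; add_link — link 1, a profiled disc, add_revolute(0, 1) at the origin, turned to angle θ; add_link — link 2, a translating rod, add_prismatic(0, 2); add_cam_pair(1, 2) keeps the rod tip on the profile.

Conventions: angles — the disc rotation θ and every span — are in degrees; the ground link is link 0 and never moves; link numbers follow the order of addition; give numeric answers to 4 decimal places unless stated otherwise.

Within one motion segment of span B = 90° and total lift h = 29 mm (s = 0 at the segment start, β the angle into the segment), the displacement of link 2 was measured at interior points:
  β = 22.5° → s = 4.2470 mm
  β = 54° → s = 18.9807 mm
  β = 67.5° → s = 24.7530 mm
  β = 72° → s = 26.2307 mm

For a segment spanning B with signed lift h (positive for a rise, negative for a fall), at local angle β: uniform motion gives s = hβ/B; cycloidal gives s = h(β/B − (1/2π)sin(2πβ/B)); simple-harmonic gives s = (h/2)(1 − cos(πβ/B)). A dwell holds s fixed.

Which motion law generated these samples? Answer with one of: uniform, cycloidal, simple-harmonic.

candidates at β/B = r: uniform s = h·r (linear in β); cycloidal s = h·(r − sin(2πr)/(2π)); simple-harmonic s = (h/2)(1 − cos(πr))
β=22.5°: printed 4.2470 | uniform 7.2500, cycloidal 2.6345, simple-harmonic 4.2470
β=54°: printed 18.9807 | uniform 17.4000, cycloidal 20.1129, simple-harmonic 18.9807
β=67.5°: printed 24.7530 | uniform 21.7500, cycloidal 26.3655, simple-harmonic 24.7530
β=72°: printed 26.2307 | uniform 23.2000, cycloidal 27.5896, simple-harmonic 26.2307
only one law matches every sample → simple-harmonic

simple-harmonic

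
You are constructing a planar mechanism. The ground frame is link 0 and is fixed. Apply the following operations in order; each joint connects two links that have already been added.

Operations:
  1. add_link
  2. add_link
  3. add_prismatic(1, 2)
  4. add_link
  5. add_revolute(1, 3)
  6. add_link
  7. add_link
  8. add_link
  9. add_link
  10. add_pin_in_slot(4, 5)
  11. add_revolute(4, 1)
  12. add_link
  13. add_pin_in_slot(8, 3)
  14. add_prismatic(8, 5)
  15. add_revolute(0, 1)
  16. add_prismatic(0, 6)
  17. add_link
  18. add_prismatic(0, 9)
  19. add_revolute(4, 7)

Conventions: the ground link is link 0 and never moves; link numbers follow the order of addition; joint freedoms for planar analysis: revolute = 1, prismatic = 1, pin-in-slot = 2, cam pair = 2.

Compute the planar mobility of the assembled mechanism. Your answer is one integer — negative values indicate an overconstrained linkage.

ground; <1,0,0>
#1 <2,0,0>
#2 <3,0,0>
P:1↔2 J1 <3,1,0>
#3 <4,1,0>
R:1↔3 J1 <4,2,0>
#4 <5,2,0>
#5 <6,2,0>
#6 <7,2,0>
#7 <8,2,0>
PS:4↔5 J2 <8,2,1>
R:4↔1 J1 <8,3,1>
#8 <9,3,1>
PS:8↔3 J2 <9,3,2>
P:8↔5 J1 <9,4,2>
R:0↔1 J1 <9,5,2>
P:0↔6 J1 <9,6,2>
#9 <10,6,2>
P:0↔9 J1 <10,7,2>
R:4↔7 J1 <10,8,2>
3×9 − 2×8 − 1×2 = 9

M = 9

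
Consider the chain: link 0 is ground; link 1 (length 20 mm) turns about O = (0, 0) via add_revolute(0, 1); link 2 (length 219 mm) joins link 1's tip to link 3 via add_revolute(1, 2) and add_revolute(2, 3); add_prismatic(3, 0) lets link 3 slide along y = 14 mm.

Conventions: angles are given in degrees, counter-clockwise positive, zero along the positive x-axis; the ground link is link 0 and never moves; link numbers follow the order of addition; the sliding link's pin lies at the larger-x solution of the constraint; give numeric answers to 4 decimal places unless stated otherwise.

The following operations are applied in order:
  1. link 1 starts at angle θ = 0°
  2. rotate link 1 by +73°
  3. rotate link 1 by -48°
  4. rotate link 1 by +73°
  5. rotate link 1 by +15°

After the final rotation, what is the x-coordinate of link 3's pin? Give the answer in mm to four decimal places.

geometry: r = 20 mm, L = 219 mm, e = 14 mm; θ starts at 0°
rotate link 1 by +73°: θ ← 0° +73° = 73°
rotate link 1 by -48°: θ ← 73° -48° = 25°
rotate link 1 by +73°: θ ← 25° +73° = 98°
rotate link 1 by +15°: θ ← 98° +15° = 113°
crank pin P = (r cos θ, r sin θ) = (-7.814623, 18.410097)
h = r sin θ − e = 18.410097 − 14 = 4.410097
x = r cos θ + √(L² − h²) = -7.814623 + 218.955591 = 211.140969

211.1410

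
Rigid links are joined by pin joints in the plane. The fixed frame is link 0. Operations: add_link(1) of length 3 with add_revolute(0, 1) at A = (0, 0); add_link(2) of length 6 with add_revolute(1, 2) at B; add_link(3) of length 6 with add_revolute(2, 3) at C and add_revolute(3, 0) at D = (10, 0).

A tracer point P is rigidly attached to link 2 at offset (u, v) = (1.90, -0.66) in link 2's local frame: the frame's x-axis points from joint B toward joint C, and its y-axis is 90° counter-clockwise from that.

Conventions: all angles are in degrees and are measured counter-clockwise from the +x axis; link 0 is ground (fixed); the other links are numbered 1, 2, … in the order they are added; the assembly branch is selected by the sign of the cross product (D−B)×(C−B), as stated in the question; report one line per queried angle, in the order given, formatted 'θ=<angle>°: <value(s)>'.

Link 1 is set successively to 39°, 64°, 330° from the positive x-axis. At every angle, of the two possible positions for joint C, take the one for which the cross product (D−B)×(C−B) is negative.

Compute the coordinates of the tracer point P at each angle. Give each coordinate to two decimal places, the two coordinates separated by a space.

A=(0,0), D=(10.00,0)
θ=39°: B = A + 3.00·(cos39°, sin39°) = (2.3314, 1.8880)
θ=39°: |BD| = 7.8975
θ=39°: circle(B,6.00) ∩ circle(D,6.00): a=3.9488, h=4.5174
θ=39°:   candidates: C₊=(7.2456,5.3304) cross=35.677; C₋=(5.0858,-3.4425) cross=-35.677
θ=39°:   branch - wants cross < 0 → take C=(5.0858,-3.4425) (cross=-35.677)
θ=39°: ex = (C−B)/|BC| = (0.4591,-0.8884); ey = (0.8884,0.4591)
θ=39°: P = B + 1.90·ex + -0.66·ey = (2.6173,-0.1030)
θ=64°: B = A + 3.00·(cos64°, sin64°) = (1.3151, 2.6964)
θ=64°: |BD| = 9.0938
θ=64°: circle(B,6.00) ∩ circle(D,6.00): a=4.5469, h=3.9148
θ=64°:   candidates: C₊=(6.8183,5.0869) cross=35.600; C₋=(4.4968,-2.3906) cross=-35.600
θ=64°:   branch - wants cross < 0 → take C=(4.4968,-2.3906) (cross=-35.600)
θ=64°: ex = (C−B)/|BC| = (0.5303,-0.8478); ey = (0.8478,0.5303)
θ=64°: P = B + 1.90·ex + -0.66·ey = (1.7631,0.7355)
θ=330°: B = A + 3.00·(cos330°, sin330°) = (2.5981, -1.5000)
θ=330°: |BD| = 7.5524
θ=330°: circle(B,6.00) ∩ circle(D,6.00): a=3.7762, h=4.6627
θ=330°:   candidates: C₊=(5.3730,3.8198) cross=35.214; C₋=(7.2251,-5.3198) cross=-35.214
θ=330°:   branch - wants cross < 0 → take C=(7.2251,-5.3198) (cross=-35.214)
θ=330°: ex = (C−B)/|BC| = (0.7712,-0.6366); ey = (0.6366,0.7712)
θ=330°: P = B + 1.90·ex + -0.66·ey = (3.6431,-3.2186)

θ=39°: 2.62 -0.10
θ=64°: 1.76 0.74
θ=330°: 3.64 -3.22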